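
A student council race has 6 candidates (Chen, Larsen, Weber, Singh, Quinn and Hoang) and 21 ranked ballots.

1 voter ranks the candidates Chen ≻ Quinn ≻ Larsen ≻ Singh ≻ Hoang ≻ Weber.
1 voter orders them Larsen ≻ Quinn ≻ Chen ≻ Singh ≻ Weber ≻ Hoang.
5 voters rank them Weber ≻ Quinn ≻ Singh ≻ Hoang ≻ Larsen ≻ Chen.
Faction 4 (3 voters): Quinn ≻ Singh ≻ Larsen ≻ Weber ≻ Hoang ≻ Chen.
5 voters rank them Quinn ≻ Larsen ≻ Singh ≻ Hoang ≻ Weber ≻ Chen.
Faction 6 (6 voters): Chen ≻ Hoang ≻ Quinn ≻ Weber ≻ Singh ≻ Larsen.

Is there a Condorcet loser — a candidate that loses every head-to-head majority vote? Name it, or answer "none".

Pairwise majorities:
Chen vs Larsen: Larsen, 14–7.
Chen vs Weber: Weber, 13–8.
Chen vs Singh: 1+1+6 = 8 for Chen, 13 for Singh — Singh by 13–8.
Chen vs Quinn: Quinn, 14–7.
Chen vs Hoang: Chen preferred on 1+1+6 = 8 ballots; Hoang wins 13–8.
Larsen vs Weber: Weber, 11–10.
Larsen vs Singh: 1+1+5 = 7 for Larsen, 14 for Singh — Singh by 14–7.
Larsen–Quinn: Quinn 20–1.
Larsen vs Hoang: Larsen preferred on 1+1+3+5 = 10 ballots; Hoang wins 11–10.
Weber vs Singh: 5+6 = 11 for Weber, 10 for Singh — Weber by 11–10.
Weber vs Quinn: Weber preferred on 5 ballots; Quinn wins 16–5.
Weber vs Hoang: Hoang, 12–9.
Singh vs Quinn: Quinn, 21–0.
Singh–Hoang: Singh 15–6.
Quinn vs Hoang: Quinn, 15–6.
Only Chen has no wins; Chen is the Condorcet loser.

Chen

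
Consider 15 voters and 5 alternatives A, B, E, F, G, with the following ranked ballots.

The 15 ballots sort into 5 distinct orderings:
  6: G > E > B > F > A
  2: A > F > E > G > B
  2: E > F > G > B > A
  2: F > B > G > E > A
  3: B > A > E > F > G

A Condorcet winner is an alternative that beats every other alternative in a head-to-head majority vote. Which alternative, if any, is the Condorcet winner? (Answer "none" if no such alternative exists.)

Head-to-head results (15 voters):
A vs B: 2 for A, 13 for B — B by 13–2.
A vs E: 5 to 10, E.
A vs F: 2+3 = 5 for A, 10 for F — F by 10–5.
A vs G: A is ranked higher on 2+3 = 5 ballots, G on 10. G wins 10–5.
B vs E: 2+3 = 5 for B, 10 for E — E by 10–5.
B vs F: 6+3 = 9 for B, 6 for F — B by 9–6.
B vs G: 5 to 10, G.
E vs F: E preferred on 6+2+3 = 11 ballots; E wins 11–4.
E vs G: E preferred on 2+2+3 = 7 ballots; G wins 8–7.
F vs G: 9 to 6, F.
Each alternative drops at least one matchup (A loses to B; B loses to E; E loses to G; F loses to B; G loses to F); the cycle B → F → G → B rules out a Condorcet winner.

none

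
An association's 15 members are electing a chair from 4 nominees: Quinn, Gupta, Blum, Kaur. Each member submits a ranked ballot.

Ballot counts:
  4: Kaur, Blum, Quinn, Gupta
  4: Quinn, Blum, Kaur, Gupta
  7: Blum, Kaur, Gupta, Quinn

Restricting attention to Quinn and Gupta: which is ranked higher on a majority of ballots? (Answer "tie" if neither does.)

Ballots ranking Quinn above Gupta: 4 + 4 = 8.
Ballots ranking Gupta above Quinn: 15 − 8 = 7.
Quinn wins the head-to-head 8–7.

Quinn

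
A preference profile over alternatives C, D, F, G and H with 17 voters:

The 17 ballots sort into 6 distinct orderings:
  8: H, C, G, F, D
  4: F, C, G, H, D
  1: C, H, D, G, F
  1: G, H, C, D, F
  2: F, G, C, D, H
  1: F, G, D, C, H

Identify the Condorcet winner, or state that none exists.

H

Pairwise majorities:
C vs D: C, 16–1.
C vs F: C, 10–7.
C vs G: C wins 13–4.
C vs H: H wins 9–8.
D vs F: F wins 15–2.
D vs G: D preferred on 1 ballot; G wins 16–1.
D vs H: D preferred on 2+1 = 3 ballots; H wins 14–3.
F vs G: 4+2+1 = 7 for F, 10 for G — G by 10–7.
F vs H: H wins 10–7.
G vs H: H wins 9–8.
H beats each of C, D, F, G — H is the Condorcet winner.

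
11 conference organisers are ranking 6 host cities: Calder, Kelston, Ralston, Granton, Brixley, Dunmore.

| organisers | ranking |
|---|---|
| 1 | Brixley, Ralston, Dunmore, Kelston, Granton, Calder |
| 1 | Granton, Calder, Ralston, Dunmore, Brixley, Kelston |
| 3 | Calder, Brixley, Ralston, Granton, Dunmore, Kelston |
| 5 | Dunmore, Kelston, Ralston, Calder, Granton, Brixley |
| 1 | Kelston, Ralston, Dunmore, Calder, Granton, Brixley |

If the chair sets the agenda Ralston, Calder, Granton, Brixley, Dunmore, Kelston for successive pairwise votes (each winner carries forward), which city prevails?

Kelston

Round 1: Ralston vs Calder — 7–4, Ralston advances.
Round 2: Ralston vs Granton — 10–1, Ralston advances.
Round 3: Ralston vs Brixley — 7–4, Ralston advances.
Round 4: Ralston vs Dunmore — 6–5, Ralston advances.
Round 5: Ralston vs Kelston — 5–6, Kelston advances.
Kelston survives the agenda.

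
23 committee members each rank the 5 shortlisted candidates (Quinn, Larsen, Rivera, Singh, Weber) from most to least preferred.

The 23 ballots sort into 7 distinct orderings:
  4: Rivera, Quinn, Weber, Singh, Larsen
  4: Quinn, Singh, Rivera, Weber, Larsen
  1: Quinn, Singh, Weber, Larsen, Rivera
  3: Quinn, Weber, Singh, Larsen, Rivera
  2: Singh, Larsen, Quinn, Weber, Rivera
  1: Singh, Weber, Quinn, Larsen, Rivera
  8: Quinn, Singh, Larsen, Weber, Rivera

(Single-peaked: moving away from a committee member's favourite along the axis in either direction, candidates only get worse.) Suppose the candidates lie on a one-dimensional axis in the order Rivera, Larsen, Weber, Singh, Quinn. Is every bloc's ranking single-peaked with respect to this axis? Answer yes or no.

no

Axis positions: Rivera=1, Larsen=2, Weber=3, Singh=4, Quinn=5.
Bloc 1: ranking walks positions 1-5-3-4-2; Quinn is ranked above Larsen even though Larsen lies between Quinn and the peak Rivera on the axis — preferences dip and rise again. Not single-peaked.
Bloc 2: ranking walks positions 5-4-1-3-2; Rivera is ranked above Weber even though Weber lies between Rivera and the peak Quinn on the axis — preferences dip and rise again. Not single-peaked.
Bloc 3 (peak Quinn at position 5): ranking walks positions 5-4-3-2-1, expanding outward from the peak — single-peaked.
Bloc 4: ranking walks positions 5-3-4-2-1; Weber is ranked above Singh even though Singh lies between Weber and the peak Quinn on the axis — preferences dip and rise again. Not single-peaked.
Bloc 5: ranking walks positions 4-2-5-3-1; Larsen is ranked above Weber even though Weber lies between Larsen and the peak Singh on the axis — preferences dip and rise again. Not single-peaked.
Bloc 6 (peak Singh at position 4): ranking walks positions 4-3-5-2-1, expanding outward from the peak — single-peaked.
Bloc 7: ranking walks positions 5-4-2-3-1; Larsen is ranked above Weber even though Weber lies between Larsen and the peak Quinn on the axis — preferences dip and rise again. Not single-peaked.
Bloc 1 violates single-peakedness, so the profile is not single-peaked on this axis.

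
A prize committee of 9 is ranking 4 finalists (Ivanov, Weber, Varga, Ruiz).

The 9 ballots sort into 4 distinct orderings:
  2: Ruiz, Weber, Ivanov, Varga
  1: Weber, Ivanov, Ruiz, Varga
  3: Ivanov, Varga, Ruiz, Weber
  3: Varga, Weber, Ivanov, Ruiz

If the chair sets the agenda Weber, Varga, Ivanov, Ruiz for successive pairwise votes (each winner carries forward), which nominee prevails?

Ivanov

Round 1: Weber vs Varga — 3–6, Varga advances.
Round 2: Varga vs Ivanov — 3–6, Ivanov advances.
Round 3: Ivanov vs Ruiz — 7–2, Ivanov advances.
The agenda winner is Ivanov.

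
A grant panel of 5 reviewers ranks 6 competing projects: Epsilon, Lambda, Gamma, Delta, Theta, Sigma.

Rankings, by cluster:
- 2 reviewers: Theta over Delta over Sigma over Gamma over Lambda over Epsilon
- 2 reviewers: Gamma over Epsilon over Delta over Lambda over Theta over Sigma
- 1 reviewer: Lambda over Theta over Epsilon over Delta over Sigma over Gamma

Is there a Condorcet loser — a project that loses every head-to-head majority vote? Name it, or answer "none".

none

Head-to-head results (5 reviewers):
Epsilon vs Lambda: Epsilon is ranked higher on 2 ballots, Lambda on 3. Lambda wins 3–2.
Epsilon vs Gamma: Gamma wins 4–1.
Epsilon vs Delta: 3 to 2, Epsilon.
Epsilon–Theta: Theta 3–2.
Epsilon vs Sigma: Epsilon, 3–2.
Lambda vs Gamma: Gamma, 4–1.
Lambda–Delta: Delta 4–1.
Lambda–Theta: Lambda 3–2.
Lambda vs Sigma: Lambda wins 3–2.
Gamma vs Delta: Delta wins 3–2.
Gamma vs Theta: Theta wins 3–2.
Gamma vs Sigma: Gamma is ranked higher on 2 ballots, Sigma on 3. Sigma wins 3–2.
Delta vs Theta: 2 to 3, Theta.
Delta vs Sigma: Delta wins 5–0.
Theta vs Sigma: 5 to 0, Theta.
Every project wins at least one matchup (Epsilon beats Delta; Lambda beats Epsilon; Gamma beats Epsilon; Delta beats Lambda; Theta beats Epsilon; Sigma beats Gamma), so there is no Condorcet loser.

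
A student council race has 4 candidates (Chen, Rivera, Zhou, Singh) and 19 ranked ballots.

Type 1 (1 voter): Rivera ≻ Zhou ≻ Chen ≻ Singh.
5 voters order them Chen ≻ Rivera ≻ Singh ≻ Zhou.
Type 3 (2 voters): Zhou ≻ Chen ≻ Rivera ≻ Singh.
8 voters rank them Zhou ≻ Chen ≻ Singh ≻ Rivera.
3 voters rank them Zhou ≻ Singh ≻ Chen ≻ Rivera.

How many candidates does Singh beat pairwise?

Singh against each rival (19 voters):
Singh vs Chen: Chen, 16–3.
Singh vs Rivera: Singh, 11–8.
Singh vs Zhou: Singh is ranked higher on 5 ballots, Zhou on 14. Zhou wins 14–5.
Singh beats Rivera; loses to Chen, Zhou — 1 pairwise win.

1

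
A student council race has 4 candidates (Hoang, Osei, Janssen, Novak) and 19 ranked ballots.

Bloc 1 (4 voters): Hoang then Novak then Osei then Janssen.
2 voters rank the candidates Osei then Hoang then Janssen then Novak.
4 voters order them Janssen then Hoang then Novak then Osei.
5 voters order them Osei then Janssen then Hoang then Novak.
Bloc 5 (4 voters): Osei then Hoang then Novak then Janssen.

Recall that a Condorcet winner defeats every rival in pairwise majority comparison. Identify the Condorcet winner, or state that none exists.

Osei

Check each pair by majority over 19 ballots:
Hoang vs Osei: Osei wins 11–8.
Hoang vs Janssen: Hoang, 10–9.
Hoang–Novak: Hoang 19–0.
Osei vs Janssen: Osei is ranked higher on 4+2+5+4 = 15 ballots, Janssen on 4. Osei wins 15–4.
Osei vs Novak: 2+5+4 = 11 for Osei, 8 for Novak — Osei by 11–8.
Janssen vs Novak: Janssen, 11–8.
Osei beats each of Hoang, Janssen, Novak — Osei is the Condorcet winner.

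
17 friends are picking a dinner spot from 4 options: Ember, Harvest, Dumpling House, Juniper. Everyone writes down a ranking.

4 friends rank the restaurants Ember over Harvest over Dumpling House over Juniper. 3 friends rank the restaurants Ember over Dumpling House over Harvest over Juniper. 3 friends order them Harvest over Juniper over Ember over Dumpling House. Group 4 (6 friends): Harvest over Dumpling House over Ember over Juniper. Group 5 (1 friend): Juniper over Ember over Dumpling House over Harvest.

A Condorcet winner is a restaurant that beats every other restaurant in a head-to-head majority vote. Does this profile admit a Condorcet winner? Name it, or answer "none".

Check each pair by majority over 17 ballots:
Ember vs Harvest: Ember is ranked higher on 4+3+1 = 8 ballots, Harvest on 9. Harvest wins 9–8.
Ember vs Dumpling House: Ember is ranked higher on 4+3+3+1 = 11 ballots, Dumpling House on 6. Ember wins 11–6.
Ember vs Juniper: Ember wins 13–4.
Harvest vs Dumpling House: Harvest wins 13–4.
Harvest vs Juniper: Harvest, 16–1.
Dumpling House vs Juniper: Dumpling House, 13–4.
Harvest beats each of Ember, Dumpling House, Juniper — Harvest is the Condorcet winner.

Harvest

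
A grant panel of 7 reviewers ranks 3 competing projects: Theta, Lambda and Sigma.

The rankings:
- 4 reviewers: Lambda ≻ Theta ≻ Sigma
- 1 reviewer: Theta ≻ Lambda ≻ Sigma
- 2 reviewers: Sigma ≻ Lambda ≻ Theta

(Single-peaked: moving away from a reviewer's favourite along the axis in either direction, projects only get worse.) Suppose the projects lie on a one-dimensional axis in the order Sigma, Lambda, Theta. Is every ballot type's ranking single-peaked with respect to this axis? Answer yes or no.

Axis positions: Sigma=1, Lambda=2, Theta=3.
Ballot type 1 (peak Lambda at position 2): ranking walks positions 2-3-1, expanding outward from the peak — single-peaked.
Ballot type 2 (peak Theta at position 3): ranking walks positions 3-2-1, expanding outward from the peak — single-peaked.
Ballot type 3 (peak Sigma at position 1): ranking walks positions 1-2-3, expanding outward from the peak — single-peaked.
Every ranking is single-peaked on this axis.

yes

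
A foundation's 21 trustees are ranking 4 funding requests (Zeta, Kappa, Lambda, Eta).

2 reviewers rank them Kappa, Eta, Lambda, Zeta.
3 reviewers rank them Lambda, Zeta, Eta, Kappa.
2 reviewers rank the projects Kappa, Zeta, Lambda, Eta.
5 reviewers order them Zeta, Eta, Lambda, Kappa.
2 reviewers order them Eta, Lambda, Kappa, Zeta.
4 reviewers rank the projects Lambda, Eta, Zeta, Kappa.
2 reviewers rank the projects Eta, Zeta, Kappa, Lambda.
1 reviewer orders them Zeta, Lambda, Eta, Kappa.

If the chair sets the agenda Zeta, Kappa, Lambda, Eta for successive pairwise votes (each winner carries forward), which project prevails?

Eta

Round 1: Zeta vs Kappa — 15–6, Zeta advances.
Round 2: Zeta vs Lambda — 10–11, Lambda advances.
Round 3: Lambda vs Eta — 10–11, Eta advances.
Eta survives the agenda.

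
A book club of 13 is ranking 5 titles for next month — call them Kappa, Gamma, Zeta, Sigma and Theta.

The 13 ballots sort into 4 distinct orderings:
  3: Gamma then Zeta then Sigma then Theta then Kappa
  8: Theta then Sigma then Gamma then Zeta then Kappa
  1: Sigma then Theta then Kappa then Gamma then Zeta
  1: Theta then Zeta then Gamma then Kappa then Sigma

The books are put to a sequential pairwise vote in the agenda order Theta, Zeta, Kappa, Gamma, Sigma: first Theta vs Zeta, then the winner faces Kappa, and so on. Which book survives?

Round 1: Theta vs Zeta — 10–3, Theta advances.
Round 2: Theta vs Kappa — 13–0, Theta advances.
Round 3: Theta vs Gamma — 10–3, Theta advances.
Round 4: Theta vs Sigma — 9–4, Theta advances.
Theta survives the agenda.

Theta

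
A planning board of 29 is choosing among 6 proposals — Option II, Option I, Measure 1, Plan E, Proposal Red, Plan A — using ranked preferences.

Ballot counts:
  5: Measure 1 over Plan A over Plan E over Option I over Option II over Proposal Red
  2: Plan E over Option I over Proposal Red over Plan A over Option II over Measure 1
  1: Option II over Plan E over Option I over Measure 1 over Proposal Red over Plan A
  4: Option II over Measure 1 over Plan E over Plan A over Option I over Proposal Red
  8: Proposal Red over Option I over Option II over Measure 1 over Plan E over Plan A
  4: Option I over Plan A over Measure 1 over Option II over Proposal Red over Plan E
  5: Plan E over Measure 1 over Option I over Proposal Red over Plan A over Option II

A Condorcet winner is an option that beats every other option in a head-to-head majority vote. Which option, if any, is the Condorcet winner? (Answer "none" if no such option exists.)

none

Pairwise majorities:
Option II vs Option I: 1+4 = 5 for Option II, 24 for Option I — Option I by 24–5.
Option II vs Measure 1: Option II preferred on 2+1+4+8 = 15 ballots; Option II wins 15–14.
Option II vs Plan E: 17 to 12, Option II.
Option II vs Proposal Red: 14 to 15, Proposal Red.
Option II vs Plan A: Option II is ranked higher on 1+4+8 = 13 ballots, Plan A on 16. Plan A wins 16–13.
Option I vs Measure 1: Option I is ranked higher on 2+1+8+4 = 15 ballots, Measure 1 on 14. Option I wins 15–14.
Option I vs Plan E: 12 to 17, Plan E.
Option I vs Proposal Red: Option I preferred on 5+2+1+4+4+5 = 21 ballots; Option I wins 21–8.
Option I vs Plan A: Option I is ranked higher on 2+1+8+4+5 = 20 ballots, Plan A on 9. Option I wins 20–9.
Measure 1 vs Plan E: 5+4+8+4 = 21 for Measure 1, 8 for Plan E — Measure 1 by 21–8.
Measure 1 vs Proposal Red: 5+1+4+4+5 = 19 for Measure 1, 10 for Proposal Red — Measure 1 by 19–10.
Measure 1 vs Plan A: 5+1+4+8+5 = 23 for Measure 1, 6 for Plan A — Measure 1 by 23–6.
Plan E vs Proposal Red: 5+2+1+4+5 = 17 for Plan E, 12 for Proposal Red — Plan E by 17–12.
Plan E vs Plan A: 20 to 9, Plan E.
Proposal Red vs Plan A: Proposal Red is ranked higher on 2+1+8+5 = 16 ballots, Plan A on 13. Proposal Red wins 16–13.
No option is unbeaten: Option II loses to Option I; Option I loses to Plan E; Measure 1 loses to Option II; Plan E loses to Option II; Proposal Red loses to Option I; Plan A loses to Option I. In particular Option II > Measure 1 > Proposal Red > Option II is a majority cycle — no Condorcet winner exists.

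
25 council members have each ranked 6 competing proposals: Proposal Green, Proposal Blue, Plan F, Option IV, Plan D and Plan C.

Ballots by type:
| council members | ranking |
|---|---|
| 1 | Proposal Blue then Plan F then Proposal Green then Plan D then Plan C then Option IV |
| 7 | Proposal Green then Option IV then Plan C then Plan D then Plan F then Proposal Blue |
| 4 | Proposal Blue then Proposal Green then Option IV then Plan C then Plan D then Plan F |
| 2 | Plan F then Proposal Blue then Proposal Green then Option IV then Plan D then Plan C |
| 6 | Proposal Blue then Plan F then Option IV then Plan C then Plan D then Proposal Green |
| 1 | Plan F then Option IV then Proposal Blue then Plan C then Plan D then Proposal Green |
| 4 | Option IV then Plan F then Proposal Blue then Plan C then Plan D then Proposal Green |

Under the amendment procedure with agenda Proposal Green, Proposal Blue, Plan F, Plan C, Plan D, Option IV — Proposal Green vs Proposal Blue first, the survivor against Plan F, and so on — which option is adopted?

Option IV

Round 1: Proposal Green vs Proposal Blue — 7–18, Proposal Blue advances.
Round 2: Proposal Blue vs Plan F — 11–14, Plan F advances.
Round 3: Plan F vs Plan C — 14–11, Plan F advances.
Round 4: Plan F vs Plan D — 14–11, Plan F advances.
Round 5: Plan F vs Option IV — 10–15, Option IV advances.
The agenda winner is Option IV.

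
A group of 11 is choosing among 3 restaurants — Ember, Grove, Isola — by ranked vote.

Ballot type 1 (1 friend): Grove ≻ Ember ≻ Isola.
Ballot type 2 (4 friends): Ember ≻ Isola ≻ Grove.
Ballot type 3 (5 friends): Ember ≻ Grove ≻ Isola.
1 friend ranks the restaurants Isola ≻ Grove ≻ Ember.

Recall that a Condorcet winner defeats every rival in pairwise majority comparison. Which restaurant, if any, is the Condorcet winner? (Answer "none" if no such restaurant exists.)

Ember

Head-to-head results (11 friends):
Ember vs Grove: 9 to 2, Ember.
Ember vs Isola: Ember is ranked higher on 1+4+5 = 10 ballots, Isola on 1. Ember wins 10–1.
Grove vs Isola: Grove preferred on 1+5 = 6 ballots; Grove wins 6–5.
Only Ember has no losses; Ember is the Condorcet winner.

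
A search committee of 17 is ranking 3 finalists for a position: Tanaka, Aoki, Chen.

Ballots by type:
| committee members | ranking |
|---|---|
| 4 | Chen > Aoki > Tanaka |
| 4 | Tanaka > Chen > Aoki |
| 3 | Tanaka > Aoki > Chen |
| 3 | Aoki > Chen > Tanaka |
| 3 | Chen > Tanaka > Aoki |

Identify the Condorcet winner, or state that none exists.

Check each pair by majority over 17 ballots:
Tanaka vs Aoki: Tanaka wins 10–7.
Tanaka vs Chen: Chen, 10–7.
Aoki vs Chen: Chen, 11–6.
Chen defeats every rival head-to-head and is the Condorcet winner.

Chen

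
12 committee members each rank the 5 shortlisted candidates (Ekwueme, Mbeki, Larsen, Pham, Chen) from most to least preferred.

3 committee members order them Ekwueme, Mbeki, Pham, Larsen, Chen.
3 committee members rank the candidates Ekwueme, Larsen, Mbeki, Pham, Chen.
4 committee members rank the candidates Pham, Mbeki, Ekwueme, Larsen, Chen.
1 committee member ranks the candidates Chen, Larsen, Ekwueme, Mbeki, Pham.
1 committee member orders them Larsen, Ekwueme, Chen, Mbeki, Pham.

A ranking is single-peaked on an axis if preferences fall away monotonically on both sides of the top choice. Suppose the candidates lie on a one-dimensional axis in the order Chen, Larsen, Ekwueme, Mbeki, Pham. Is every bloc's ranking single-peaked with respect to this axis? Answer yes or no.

yes

Axis positions: Chen=1, Larsen=2, Ekwueme=3, Mbeki=4, Pham=5.
Bloc 1 (peak Ekwueme at position 3): ranking walks positions 3-4-5-2-1, expanding outward from the peak — single-peaked.
Bloc 2 (peak Ekwueme at position 3): ranking walks positions 3-2-4-5-1, expanding outward from the peak — single-peaked.
Bloc 3 (peak Pham at position 5): ranking walks positions 5-4-3-2-1, expanding outward from the peak — single-peaked.
Bloc 4 (peak Chen at position 1): ranking walks positions 1-2-3-4-5, expanding outward from the peak — single-peaked.
Bloc 5 (peak Larsen at position 2): ranking walks positions 2-3-1-4-5, expanding outward from the peak — single-peaked.
Every ranking is single-peaked on this axis.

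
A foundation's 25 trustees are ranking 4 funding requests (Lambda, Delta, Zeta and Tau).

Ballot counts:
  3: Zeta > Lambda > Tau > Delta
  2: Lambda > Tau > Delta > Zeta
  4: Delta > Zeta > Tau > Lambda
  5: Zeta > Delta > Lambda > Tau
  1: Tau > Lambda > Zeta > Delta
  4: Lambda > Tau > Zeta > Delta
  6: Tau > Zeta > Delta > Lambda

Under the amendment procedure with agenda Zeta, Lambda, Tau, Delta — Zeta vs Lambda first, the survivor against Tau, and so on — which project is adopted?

Tau

Round 1: Zeta vs Lambda — 18–7, Zeta advances.
Round 2: Zeta vs Tau — 12–13, Tau advances.
Round 3: Tau vs Delta — 16–9, Tau advances.
Tau survives the agenda.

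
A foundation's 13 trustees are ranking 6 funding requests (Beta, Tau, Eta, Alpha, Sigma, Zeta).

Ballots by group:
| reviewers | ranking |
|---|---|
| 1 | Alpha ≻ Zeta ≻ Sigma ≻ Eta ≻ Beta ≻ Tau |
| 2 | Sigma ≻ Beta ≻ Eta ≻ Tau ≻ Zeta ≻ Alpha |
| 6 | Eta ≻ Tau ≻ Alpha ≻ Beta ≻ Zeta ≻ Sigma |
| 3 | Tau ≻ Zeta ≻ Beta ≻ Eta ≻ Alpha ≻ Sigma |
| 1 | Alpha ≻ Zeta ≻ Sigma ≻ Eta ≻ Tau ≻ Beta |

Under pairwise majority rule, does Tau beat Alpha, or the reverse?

Ballots ranking Tau above Alpha: 2 + 6 + 3 = 11.
Ballots ranking Alpha above Tau: 13 − 11 = 2.
Tau wins the head-to-head 11–2.

Tau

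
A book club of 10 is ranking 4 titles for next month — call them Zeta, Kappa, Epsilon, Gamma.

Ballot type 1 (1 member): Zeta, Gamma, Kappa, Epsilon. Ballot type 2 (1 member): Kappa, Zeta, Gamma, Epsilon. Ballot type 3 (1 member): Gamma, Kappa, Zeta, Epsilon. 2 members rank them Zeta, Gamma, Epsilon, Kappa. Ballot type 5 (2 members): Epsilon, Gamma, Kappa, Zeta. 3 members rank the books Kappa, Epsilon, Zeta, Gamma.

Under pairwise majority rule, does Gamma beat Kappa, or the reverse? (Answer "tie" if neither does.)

Gamma

Ballots ranking Gamma above Kappa: 1 + 1 + 2 + 2 = 6.
Ballots ranking Kappa above Gamma: 10 − 6 = 4.
Gamma wins the head-to-head 6–4.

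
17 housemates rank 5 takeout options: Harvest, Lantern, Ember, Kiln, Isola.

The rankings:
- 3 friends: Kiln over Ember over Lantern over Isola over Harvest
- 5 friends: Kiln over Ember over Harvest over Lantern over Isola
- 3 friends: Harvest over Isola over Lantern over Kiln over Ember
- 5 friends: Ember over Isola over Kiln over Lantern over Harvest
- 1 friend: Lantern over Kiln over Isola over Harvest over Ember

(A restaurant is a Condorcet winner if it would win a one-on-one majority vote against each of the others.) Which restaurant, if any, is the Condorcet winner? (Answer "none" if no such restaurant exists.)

Kiln

Check each pair by majority over 17 ballots:
Harvest–Lantern: Lantern 9–8.
Harvest vs Ember: Ember wins 13–4.
Harvest vs Kiln: 3 for Harvest, 14 for Kiln — Kiln by 14–3.
Harvest vs Isola: 5+3 = 8 for Harvest, 9 for Isola — Isola by 9–8.
Lantern–Ember: Ember 13–4.
Lantern vs Kiln: 4 to 13, Kiln.
Lantern vs Isola: 3+5+1 = 9 for Lantern, 8 for Isola — Lantern by 9–8.
Ember vs Kiln: Ember preferred on 5 ballots; Kiln wins 12–5.
Ember vs Isola: 3+5+5 = 13 for Ember, 4 for Isola — Ember by 13–4.
Kiln vs Isola: Kiln, 9–8.
Kiln defeats every rival head-to-head and is the Condorcet winner.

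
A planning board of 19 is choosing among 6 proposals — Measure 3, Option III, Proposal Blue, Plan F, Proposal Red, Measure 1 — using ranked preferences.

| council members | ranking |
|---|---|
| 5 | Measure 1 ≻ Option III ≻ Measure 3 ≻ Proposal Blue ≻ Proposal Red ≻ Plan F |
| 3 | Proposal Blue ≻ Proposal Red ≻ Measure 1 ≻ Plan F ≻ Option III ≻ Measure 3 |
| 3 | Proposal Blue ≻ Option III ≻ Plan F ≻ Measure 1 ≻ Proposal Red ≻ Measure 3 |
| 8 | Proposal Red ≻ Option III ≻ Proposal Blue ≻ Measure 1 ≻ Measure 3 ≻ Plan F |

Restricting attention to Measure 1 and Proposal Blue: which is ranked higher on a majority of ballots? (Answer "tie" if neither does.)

Proposal Blue

Ballots ranking Measure 1 above Proposal Blue: 5.
Ballots ranking Proposal Blue above Measure 1: 19 − 5 = 14.
Proposal Blue wins the head-to-head 14–5.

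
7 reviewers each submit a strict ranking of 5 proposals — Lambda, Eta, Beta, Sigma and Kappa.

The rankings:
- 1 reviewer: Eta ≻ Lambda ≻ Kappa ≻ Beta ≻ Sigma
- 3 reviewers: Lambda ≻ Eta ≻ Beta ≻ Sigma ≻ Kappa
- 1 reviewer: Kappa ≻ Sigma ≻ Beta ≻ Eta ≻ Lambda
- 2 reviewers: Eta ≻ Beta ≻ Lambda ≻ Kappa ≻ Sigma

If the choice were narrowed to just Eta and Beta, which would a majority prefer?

Ballots ranking Eta above Beta: 1 + 3 + 2 = 6.
Ballots ranking Beta above Eta: 7 − 6 = 1.
Eta wins the head-to-head 6–1.

Eta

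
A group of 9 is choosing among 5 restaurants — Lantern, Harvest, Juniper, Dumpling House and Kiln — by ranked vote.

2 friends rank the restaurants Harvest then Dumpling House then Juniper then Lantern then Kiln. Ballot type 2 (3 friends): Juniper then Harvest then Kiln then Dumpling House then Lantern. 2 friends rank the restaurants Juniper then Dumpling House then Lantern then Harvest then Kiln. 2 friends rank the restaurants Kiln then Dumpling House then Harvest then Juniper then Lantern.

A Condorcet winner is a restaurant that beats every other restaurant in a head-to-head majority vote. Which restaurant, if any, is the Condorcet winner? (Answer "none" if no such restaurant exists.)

Pairwise majorities:
Lantern vs Harvest: Harvest wins 7–2.
Lantern vs Juniper: Juniper wins 9–0.
Lantern vs Dumpling House: Dumpling House, 9–0.
Lantern–Kiln: Kiln 5–4.
Harvest–Juniper: Juniper 5–4.
Harvest–Dumpling House: Harvest 5–4.
Harvest vs Kiln: Harvest wins 7–2.
Juniper vs Dumpling House: Juniper wins 5–4.
Juniper vs Kiln: Juniper wins 7–2.
Dumpling House vs Kiln: Kiln wins 5–4.
Juniper defeats every rival head-to-head and is the Condorcet winner.

Juniper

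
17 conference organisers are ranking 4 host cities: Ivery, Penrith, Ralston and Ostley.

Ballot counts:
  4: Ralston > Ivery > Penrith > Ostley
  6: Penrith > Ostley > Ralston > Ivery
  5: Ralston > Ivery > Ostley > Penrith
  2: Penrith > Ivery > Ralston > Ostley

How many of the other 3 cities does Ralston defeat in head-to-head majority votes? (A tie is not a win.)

3

Ralston against each rival (17 organisers):
Ralston vs Ivery: Ralston wins 15–2.
Ralston–Penrith: Ralston 9–8.
Ralston vs Ostley: Ralston wins 11–6.
Ralston beats Ivery, Penrith, Ostley — 3 pairwise wins.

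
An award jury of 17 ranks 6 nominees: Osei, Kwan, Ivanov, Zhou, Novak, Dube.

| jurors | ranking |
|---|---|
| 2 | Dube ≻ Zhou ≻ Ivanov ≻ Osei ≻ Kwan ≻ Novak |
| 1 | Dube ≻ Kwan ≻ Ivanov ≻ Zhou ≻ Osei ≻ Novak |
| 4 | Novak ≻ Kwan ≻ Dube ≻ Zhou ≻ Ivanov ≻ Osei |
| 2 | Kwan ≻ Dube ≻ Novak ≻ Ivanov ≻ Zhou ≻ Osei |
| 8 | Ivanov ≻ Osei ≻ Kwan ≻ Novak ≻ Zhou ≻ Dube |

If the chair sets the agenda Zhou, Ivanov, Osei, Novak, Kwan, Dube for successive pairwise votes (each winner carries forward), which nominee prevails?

Round 1: Zhou vs Ivanov — 6–11, Ivanov advances.
Round 2: Ivanov vs Osei — 17–0, Ivanov advances.
Round 3: Ivanov vs Novak — 11–6, Ivanov advances.
Round 4: Ivanov vs Kwan — 10–7, Ivanov advances.
Round 5: Ivanov vs Dube — 8–9, Dube advances.
Dube survives the agenda.

Dube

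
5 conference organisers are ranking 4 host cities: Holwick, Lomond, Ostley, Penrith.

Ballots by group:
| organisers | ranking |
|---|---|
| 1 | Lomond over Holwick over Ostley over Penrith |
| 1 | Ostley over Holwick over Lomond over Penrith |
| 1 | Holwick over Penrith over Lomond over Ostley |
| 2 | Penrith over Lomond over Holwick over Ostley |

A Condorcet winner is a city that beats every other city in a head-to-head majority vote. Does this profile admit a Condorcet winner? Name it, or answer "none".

none

Check each pair by majority over 5 ballots:
Holwick vs Lomond: 2 to 3, Lomond.
Holwick–Ostley: Holwick 4–1.
Holwick vs Penrith: 1+1+1 = 3 for Holwick, 2 for Penrith — Holwick by 3–2.
Lomond vs Ostley: Lomond is ranked higher on 1+1+2 = 4 ballots, Ostley on 1. Lomond wins 4–1.
Lomond–Penrith: Penrith 3–2.
Ostley vs Penrith: Ostley preferred on 1+1 = 2 ballots; Penrith wins 3–2.
Each city drops at least one matchup (Holwick loses to Lomond; Lomond loses to Penrith; Ostley loses to Holwick; Penrith loses to Holwick); the cycle Holwick > Penrith > Lomond > Holwick rules out a Condorcet winner.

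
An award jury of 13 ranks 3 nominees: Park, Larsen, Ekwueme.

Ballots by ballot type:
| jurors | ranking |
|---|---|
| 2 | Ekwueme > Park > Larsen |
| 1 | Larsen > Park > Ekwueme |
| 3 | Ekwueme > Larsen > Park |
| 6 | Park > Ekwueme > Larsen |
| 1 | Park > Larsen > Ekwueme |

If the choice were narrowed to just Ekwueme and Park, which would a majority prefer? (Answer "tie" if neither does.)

Park

Ballots ranking Ekwueme above Park: 2 + 3 = 5.
Ballots ranking Park above Ekwueme: 13 − 5 = 8.
Park wins the head-to-head 8–5.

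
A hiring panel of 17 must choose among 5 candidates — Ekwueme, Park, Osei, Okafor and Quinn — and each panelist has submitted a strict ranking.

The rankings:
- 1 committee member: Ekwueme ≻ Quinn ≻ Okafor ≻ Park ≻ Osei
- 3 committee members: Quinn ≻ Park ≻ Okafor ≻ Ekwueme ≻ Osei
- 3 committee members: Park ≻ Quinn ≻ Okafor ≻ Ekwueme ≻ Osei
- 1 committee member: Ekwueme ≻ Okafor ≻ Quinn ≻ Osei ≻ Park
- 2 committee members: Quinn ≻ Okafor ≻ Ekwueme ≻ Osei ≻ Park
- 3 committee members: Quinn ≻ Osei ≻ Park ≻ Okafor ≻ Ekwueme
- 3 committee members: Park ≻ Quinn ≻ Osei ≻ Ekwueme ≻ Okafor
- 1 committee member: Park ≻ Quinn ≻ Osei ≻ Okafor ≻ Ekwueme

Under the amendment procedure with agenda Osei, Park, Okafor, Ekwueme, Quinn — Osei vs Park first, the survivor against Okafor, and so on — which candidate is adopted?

Round 1: Osei vs Park — 6–11, Park advances.
Round 2: Park vs Okafor — 13–4, Park advances.
Round 3: Park vs Ekwueme — 13–4, Park advances.
Round 4: Park vs Quinn — 7–10, Quinn advances.
Quinn survives the agenda.

Quinn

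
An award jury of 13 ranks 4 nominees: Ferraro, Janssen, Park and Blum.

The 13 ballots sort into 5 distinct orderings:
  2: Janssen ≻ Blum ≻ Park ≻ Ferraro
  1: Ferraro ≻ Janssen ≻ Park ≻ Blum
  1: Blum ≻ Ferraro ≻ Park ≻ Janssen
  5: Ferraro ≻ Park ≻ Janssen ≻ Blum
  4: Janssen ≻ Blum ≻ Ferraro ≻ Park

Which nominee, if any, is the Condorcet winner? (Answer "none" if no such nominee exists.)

none

Check each pair by majority over 13 ballots:
Ferraro vs Janssen: Ferraro wins 7–6.
Ferraro–Park: Ferraro 11–2.
Ferraro–Blum: Blum 7–6.
Janssen–Park: Janssen 7–6.
Janssen–Blum: Janssen 12–1.
Park vs Blum: Blum, 7–6.
Every nominee loses at least once (Ferraro loses to Blum; Janssen loses to Ferraro; Park loses to Ferraro; Blum loses to Janssen). The majority relation contains the cycle Ferraro > Janssen > Blum > Ferraro, so there is no Condorcet winner.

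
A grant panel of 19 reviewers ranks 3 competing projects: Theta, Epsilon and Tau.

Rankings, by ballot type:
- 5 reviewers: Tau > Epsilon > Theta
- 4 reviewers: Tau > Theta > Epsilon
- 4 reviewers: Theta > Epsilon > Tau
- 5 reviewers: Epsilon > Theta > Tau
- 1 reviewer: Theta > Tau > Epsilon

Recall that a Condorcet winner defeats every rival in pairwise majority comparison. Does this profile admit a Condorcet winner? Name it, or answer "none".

Head-to-head results (19 reviewers):
Theta vs Epsilon: Theta preferred on 4+4+1 = 9 ballots; Epsilon wins 10–9.
Theta vs Tau: Theta preferred on 4+5+1 = 10 ballots; Theta wins 10–9.
Epsilon vs Tau: Epsilon is ranked higher on 4+5 = 9 ballots, Tau on 10. Tau wins 10–9.
No project is unbeaten: Theta loses to Epsilon; Epsilon loses to Tau; Tau loses to Theta. In particular Theta beats Tau beats Epsilon beats Theta is a majority cycle — no Condorcet winner exists.

none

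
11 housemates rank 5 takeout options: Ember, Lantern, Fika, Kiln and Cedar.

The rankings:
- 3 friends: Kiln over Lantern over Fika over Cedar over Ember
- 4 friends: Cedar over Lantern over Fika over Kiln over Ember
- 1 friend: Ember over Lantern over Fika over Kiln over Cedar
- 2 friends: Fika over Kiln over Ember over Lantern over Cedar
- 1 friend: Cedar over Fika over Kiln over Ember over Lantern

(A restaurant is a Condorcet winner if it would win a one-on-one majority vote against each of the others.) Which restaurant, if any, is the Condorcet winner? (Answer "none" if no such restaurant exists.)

none

Check each pair by majority over 11 ballots:
Ember vs Lantern: 1+2+1 = 4 for Ember, 7 for Lantern — Lantern by 7–4.
Ember vs Fika: Ember preferred on 1 ballot; Fika wins 10–1.
Ember vs Kiln: Ember is ranked higher on 1 ballot, Kiln on 10. Kiln wins 10–1.
Ember vs Cedar: 1+2 = 3 for Ember, 8 for Cedar — Cedar by 8–3.
Lantern vs Fika: 8 to 3, Lantern.
Lantern–Kiln: Kiln 6–5.
Lantern vs Cedar: Lantern is ranked higher on 3+1+2 = 6 ballots, Cedar on 5. Lantern wins 6–5.
Fika vs Kiln: 4+1+2+1 = 8 for Fika, 3 for Kiln — Fika by 8–3.
Fika vs Cedar: 3+1+2 = 6 for Fika, 5 for Cedar — Fika by 6–5.
Kiln vs Cedar: 6 to 5, Kiln.
Each restaurant drops at least one matchup (Ember loses to Lantern; Lantern loses to Kiln; Fika loses to Lantern; Kiln loses to Fika; Cedar loses to Lantern); the cycle Lantern → Fika → Kiln → Lantern rules out a Condorcet winner.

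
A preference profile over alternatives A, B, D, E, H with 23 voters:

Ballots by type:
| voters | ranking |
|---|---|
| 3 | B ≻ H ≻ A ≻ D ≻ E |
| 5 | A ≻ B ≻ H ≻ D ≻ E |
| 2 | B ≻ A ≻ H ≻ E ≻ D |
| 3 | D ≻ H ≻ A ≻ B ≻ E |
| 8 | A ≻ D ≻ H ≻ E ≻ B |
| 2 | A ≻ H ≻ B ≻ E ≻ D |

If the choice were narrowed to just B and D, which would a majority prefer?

Ballots ranking B above D: 3 + 5 + 2 + 2 = 12.
Ballots ranking D above B: 23 − 12 = 11.
B wins the head-to-head 12–11.

B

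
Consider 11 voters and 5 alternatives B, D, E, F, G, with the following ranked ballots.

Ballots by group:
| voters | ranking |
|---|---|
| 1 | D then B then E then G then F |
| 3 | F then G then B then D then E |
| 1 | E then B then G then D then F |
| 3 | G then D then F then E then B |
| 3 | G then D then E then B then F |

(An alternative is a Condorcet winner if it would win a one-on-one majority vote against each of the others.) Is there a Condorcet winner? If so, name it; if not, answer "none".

Check each pair by majority over 11 ballots:
B vs D: 4 to 7, D.
B–E: E 7–4.
B vs F: B is ranked higher on 1+1+3 = 5 ballots, F on 6. F wins 6–5.
B vs G: G wins 9–2.
D vs E: 10 to 1, D.
D–F: D 8–3.
D vs G: G wins 10–1.
E vs F: F wins 6–5.
E vs G: E is ranked higher on 1+1 = 2 ballots, G on 9. G wins 9–2.
F–G: G 8–3.
G defeats every rival head-to-head and is the Condorcet winner.

G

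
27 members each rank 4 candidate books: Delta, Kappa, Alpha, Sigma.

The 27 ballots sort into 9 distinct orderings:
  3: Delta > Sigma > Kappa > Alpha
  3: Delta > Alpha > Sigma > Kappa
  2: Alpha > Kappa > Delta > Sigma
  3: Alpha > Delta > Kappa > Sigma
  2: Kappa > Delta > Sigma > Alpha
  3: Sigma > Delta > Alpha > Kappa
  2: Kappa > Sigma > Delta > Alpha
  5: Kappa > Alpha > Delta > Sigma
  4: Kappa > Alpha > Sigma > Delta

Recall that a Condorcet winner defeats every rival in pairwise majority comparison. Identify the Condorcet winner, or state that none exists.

Check each pair by majority over 27 ballots:
Delta vs Kappa: Kappa, 15–12.
Delta–Alpha: Alpha 14–13.
Delta vs Sigma: Delta preferred on 3+3+2+3+2+5 = 18 ballots; Delta wins 18–9.
Kappa vs Alpha: Kappa wins 16–11.
Kappa vs Sigma: 2+3+2+2+5+4 = 18 for Kappa, 9 for Sigma — Kappa by 18–9.
Alpha vs Sigma: 3+2+3+5+4 = 17 for Alpha, 10 for Sigma — Alpha by 17–10.
Kappa defeats every rival head-to-head and is the Condorcet winner.

Kappa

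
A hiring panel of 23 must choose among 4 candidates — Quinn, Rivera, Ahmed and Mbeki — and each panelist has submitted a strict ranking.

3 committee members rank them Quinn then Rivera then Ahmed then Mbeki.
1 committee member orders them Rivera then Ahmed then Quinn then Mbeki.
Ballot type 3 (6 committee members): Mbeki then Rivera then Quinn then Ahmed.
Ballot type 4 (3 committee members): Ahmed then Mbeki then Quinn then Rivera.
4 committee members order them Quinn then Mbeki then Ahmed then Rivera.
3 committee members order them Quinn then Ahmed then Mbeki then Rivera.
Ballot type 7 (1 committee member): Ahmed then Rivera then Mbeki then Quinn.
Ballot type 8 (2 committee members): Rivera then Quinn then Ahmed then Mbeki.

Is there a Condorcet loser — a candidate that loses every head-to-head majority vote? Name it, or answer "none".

Pairwise majorities:
Quinn vs Rivera: Quinn, 13–10.
Quinn vs Ahmed: Quinn preferred on 3+6+4+3+2 = 18 ballots; Quinn wins 18–5.
Quinn–Mbeki: Quinn 13–10.
Rivera vs Ahmed: Rivera preferred on 3+1+6+2 = 12 ballots; Rivera wins 12–11.
Rivera vs Mbeki: 7 to 16, Mbeki.
Ahmed vs Mbeki: 3+1+3+3+1+2 = 13 for Ahmed, 10 for Mbeki — Ahmed by 13–10.
Every candidate wins at least one matchup (Quinn beats Rivera; Rivera beats Ahmed; Ahmed beats Mbeki; Mbeki beats Rivera), so there is no Condorcet loser.

none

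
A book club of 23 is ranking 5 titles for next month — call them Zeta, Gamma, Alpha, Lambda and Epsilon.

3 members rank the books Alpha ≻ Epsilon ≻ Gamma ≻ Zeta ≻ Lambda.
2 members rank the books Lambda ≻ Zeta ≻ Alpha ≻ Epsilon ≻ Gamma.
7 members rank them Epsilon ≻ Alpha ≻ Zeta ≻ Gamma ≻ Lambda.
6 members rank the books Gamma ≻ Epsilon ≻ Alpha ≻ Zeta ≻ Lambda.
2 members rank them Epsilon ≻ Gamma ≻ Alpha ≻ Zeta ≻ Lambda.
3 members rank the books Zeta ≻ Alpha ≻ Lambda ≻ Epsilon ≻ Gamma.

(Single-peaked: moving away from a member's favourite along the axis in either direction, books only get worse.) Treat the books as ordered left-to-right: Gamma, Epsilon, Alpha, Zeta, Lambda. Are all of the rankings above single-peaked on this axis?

yes

Axis positions: Gamma=1, Epsilon=2, Alpha=3, Zeta=4, Lambda=5.
Bloc 1 (peak Alpha at position 3): ranking walks positions 3-2-1-4-5, expanding outward from the peak — single-peaked.
Bloc 2 (peak Lambda at position 5): ranking walks positions 5-4-3-2-1, expanding outward from the peak — single-peaked.
Bloc 3 (peak Epsilon at position 2): ranking walks positions 2-3-4-1-5, expanding outward from the peak — single-peaked.
Bloc 4 (peak Gamma at position 1): ranking walks positions 1-2-3-4-5, expanding outward from the peak — single-peaked.
Bloc 5 (peak Epsilon at position 2): ranking walks positions 2-1-3-4-5, expanding outward from the peak — single-peaked.
Bloc 6 (peak Zeta at position 4): ranking walks positions 4-3-5-2-1, expanding outward from the peak — single-peaked.
Every ranking is single-peaked on this axis.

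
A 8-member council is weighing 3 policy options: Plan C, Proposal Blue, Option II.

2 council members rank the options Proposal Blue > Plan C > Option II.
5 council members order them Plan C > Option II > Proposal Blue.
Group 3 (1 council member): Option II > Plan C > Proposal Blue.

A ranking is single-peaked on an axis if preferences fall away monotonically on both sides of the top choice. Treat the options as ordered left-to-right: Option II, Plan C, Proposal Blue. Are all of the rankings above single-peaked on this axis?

Axis positions: Option II=1, Plan C=2, Proposal Blue=3.
Group 1 (peak Proposal Blue at position 3): ranking walks positions 3-2-1, expanding outward from the peak — single-peaked.
Group 2 (peak Plan C at position 2): ranking walks positions 2-1-3, expanding outward from the peak — single-peaked.
Group 3 (peak Option II at position 1): ranking walks positions 1-2-3, expanding outward from the peak — single-peaked.
Every ranking is single-peaked on this axis.

yes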